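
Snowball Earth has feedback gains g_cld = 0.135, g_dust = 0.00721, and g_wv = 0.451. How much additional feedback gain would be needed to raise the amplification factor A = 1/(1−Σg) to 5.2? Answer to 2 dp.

Current total gain = 0.59321.
Target gain for A = 5.2: g* = 1 − 1/5.2 = 0.8077.
Additional gain needed = 0.8077 − 0.59321 = 0.21.

0.21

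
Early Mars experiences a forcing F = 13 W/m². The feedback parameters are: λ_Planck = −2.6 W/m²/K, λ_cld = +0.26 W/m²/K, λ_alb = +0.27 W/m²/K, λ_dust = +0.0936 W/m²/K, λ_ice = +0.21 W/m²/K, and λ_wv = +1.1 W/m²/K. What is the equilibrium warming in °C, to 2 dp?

19.51 °C

Net feedback parameter λ = (−2.6) + (+0.26) + (+0.27) + (+0.0936) + (+0.21) + (+1.1) = -0.6664 W/m²/K.
ΔT = −F/λ = −13/(-0.6664) = 19.51 °C.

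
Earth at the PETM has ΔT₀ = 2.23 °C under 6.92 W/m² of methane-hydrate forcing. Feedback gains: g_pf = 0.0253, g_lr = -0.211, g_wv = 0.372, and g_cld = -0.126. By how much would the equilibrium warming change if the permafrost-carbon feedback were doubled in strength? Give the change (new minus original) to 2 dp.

0.07 °C

Original: g = 0.0603, ΔT = 2.23/(1−0.0603) = 2.3731 °C.
With doubled permafrost-carbon: g' = 0.0856, ΔT' = 2.23/(1−0.0856) = 2.4388 °C.
Change = 2.4388 − 2.3731 = 0.07 °C.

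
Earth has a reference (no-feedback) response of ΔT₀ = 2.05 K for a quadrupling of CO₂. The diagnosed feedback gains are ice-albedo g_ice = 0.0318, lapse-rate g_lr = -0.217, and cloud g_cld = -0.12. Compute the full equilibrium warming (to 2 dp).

Total gain g = 0.0318 − 0.217 − 0.12 = -0.3052.
Amplification A = 1/(1 + 0.3052) = 0.7662.
ΔT = 2.05 × 0.7662 = 1.57 K.

1.57 K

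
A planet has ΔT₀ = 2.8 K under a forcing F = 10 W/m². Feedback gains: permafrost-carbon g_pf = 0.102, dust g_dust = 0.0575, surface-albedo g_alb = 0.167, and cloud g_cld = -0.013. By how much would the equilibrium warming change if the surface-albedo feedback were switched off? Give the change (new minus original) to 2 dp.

Original: g = 0.3135, ΔT = 2.8/(1−0.3135) = 4.0787 K.
Without surface-albedo: g' = 0.1465, ΔT' = 2.8/(1−0.1465) = 3.2806 K.
Change = 3.2806 − 4.0787 = -0.80 K.

-0.80 K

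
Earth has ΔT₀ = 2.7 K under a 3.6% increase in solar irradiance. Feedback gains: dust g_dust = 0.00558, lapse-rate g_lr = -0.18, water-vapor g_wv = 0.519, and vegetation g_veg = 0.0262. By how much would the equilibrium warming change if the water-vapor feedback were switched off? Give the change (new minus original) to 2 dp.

Original: g = 0.37078, ΔT = 2.7/(1−0.37078) = 4.2910 K.
Without water-vapor: g' = -0.14822, ΔT' = 2.7/(1+0.14822) = 2.3515 K.
Change = 2.3515 − 4.2910 = -1.94 K.

-1.94 K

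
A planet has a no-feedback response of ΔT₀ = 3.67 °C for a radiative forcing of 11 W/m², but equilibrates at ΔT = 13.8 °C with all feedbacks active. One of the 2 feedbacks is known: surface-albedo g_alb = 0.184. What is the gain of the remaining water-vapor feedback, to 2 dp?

Amplification A = ΔT/ΔT₀ = 13.8/3.67 = 3.76.
Total gain g = 1 − 1/A = 1 − 1/3.76 = 0.734.
The known gain is 0.184.
g_wv = 0.734 − 0.184 = 0.55.

0.55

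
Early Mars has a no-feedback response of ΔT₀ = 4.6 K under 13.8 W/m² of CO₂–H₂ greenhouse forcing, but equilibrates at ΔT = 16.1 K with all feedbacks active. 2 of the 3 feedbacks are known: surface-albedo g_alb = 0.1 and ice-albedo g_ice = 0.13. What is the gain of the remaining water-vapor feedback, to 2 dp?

0.48

Amplification A = ΔT/ΔT₀ = 16.1/4.6 = 3.5.
Total gain g = 1 − 1/A = 1 − 1/3.5 = 0.7143.
Known gains sum to 0.1 + 0.13 = 0.23.
g_wv = 0.7143 − 0.23 = 0.48.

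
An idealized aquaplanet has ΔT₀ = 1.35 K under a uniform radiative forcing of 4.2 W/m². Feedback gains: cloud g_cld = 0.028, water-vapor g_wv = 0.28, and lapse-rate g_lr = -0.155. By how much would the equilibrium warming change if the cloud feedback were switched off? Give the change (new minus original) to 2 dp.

Original: g = 0.153, ΔT = 1.35/(1−0.153) = 1.5939 K.
Without cloud: g' = 0.125, ΔT' = 1.35/(1−0.125) = 1.5429 K.
Change = 1.5429 − 1.5939 = -0.05 K.

-0.05 K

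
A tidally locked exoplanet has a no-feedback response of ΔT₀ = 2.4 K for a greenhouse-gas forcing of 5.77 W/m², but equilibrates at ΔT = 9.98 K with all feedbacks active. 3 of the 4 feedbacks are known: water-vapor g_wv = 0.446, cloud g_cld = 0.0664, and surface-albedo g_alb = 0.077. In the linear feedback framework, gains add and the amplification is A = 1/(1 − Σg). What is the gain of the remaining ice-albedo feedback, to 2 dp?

0.17

Amplification A = ΔT/ΔT₀ = 9.98/2.4 = 4.158.
Total gain g = 1 − 1/A = 1 − 1/4.158 = 0.7595.
Known gains sum to 0.446 + 0.0664 + 0.077 = 0.5894.
g_ice = 0.7595 − 0.5894 = 0.17.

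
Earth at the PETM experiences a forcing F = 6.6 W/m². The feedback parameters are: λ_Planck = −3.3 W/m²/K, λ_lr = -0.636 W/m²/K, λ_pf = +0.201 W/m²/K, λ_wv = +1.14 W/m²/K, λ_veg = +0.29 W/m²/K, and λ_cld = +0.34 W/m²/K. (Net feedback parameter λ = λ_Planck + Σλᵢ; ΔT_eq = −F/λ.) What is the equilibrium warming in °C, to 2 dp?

3.36 °C

Net feedback parameter λ = (−3.3) + (-0.636) + (+0.201) + (+1.14) + (+0.29) + (+0.34) = -1.965 W/m²/K.
ΔT = −F/λ = −6.6/(-1.965) = 3.36 °C.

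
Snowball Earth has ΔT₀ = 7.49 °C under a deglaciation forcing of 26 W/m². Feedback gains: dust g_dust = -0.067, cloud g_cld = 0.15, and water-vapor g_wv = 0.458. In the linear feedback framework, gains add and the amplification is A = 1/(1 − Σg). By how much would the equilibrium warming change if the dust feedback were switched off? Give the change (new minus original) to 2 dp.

Original: g = 0.541, ΔT = 7.49/(1−0.541) = 16.3181 °C.
Without dust: g' = 0.608, ΔT' = 7.49/(1−0.608) = 19.1071 °C.
Change = 19.1071 − 16.3181 = 2.79 °C.

2.79 °C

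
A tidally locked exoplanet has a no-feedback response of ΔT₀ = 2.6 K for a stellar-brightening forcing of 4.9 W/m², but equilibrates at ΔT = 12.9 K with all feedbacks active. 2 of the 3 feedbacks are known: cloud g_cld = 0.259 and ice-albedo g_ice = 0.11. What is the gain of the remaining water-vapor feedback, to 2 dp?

0.43

Amplification A = ΔT/ΔT₀ = 12.9/2.6 = 4.962.
Total gain g = 1 − 1/A = 1 − 1/4.962 = 0.7985.
Known gains sum to 0.259 + 0.11 = 0.369.
g_wv = 0.7985 − 0.369 = 0.43.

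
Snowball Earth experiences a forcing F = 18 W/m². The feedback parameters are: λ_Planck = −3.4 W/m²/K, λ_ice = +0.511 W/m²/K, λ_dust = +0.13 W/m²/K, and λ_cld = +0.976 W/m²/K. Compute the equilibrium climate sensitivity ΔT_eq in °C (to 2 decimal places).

Net feedback parameter λ = (−3.4) + (+0.511) + (+0.13) + (+0.976) = -1.783 W/m²/K.
ΔT = −F/λ = −18/(-1.783) = 10.10 °C.

10.10 °C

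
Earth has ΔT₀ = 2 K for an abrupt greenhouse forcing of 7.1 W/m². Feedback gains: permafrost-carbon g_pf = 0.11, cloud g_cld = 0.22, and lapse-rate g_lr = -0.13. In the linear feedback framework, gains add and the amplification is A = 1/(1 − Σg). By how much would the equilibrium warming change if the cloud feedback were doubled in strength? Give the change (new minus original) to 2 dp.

Original: g = 0.2, ΔT = 2/(1−0.2) = 2.5000 K.
With doubled cloud: g' = 0.42, ΔT' = 2/(1−0.42) = 3.4483 K.
Change = 3.4483 − 2.5000 = 0.95 K.

0.95 K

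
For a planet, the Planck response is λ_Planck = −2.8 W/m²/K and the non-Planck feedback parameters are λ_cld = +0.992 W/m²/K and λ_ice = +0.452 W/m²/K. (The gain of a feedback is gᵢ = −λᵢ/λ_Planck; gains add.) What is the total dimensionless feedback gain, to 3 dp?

0.516

Convert to gains: g_cld = 0.992/2.8 = 0.3543; g_ice = 0.452/2.8 = 0.1614.
Total gain g = 0.5157.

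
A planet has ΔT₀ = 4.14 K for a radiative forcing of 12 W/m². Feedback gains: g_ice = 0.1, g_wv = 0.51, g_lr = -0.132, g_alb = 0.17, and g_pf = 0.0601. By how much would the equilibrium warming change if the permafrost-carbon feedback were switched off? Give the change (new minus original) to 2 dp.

-2.42 K

Original: g = 0.7081, ΔT = 4.14/(1−0.7081) = 14.1829 K.
Without permafrost-carbon: g' = 0.648, ΔT' = 4.14/(1−0.648) = 11.7614 K.
Change = 11.7614 − 14.1829 = -2.42 K.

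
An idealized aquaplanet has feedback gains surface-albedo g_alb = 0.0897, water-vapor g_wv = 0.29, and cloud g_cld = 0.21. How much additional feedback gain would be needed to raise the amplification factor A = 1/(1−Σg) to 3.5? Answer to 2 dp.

Current total gain = 0.5897.
Target gain for A = 3.5: g* = 1 − 1/3.5 = 0.7143.
Additional gain needed = 0.7143 − 0.5897 = 0.12.

0.12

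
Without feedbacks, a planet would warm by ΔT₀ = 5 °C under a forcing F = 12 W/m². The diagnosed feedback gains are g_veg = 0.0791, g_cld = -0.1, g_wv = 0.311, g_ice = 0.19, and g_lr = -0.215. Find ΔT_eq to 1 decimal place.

Total gain g = 0.0791 − 0.1 + 0.311 + 0.19 − 0.215 = 0.2651.
Amplification A = 1/(1 − 0.2651) = 1.361.
ΔT = 5 × 1.361 = 6.8 °C.

6.8 °C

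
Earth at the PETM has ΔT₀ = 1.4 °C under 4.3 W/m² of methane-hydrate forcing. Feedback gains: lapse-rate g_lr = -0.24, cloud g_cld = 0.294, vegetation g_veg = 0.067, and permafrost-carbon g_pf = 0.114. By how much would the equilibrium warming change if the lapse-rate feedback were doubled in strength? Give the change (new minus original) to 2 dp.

-0.44 °C

Original: g = 0.235, ΔT = 1.4/(1−0.235) = 1.8301 °C.
With doubled lapse-rate: g' = -0.005, ΔT' = 1.4/(1+0.005) = 1.3930 °C.
Change = 1.3930 − 1.8301 = -0.44 °C.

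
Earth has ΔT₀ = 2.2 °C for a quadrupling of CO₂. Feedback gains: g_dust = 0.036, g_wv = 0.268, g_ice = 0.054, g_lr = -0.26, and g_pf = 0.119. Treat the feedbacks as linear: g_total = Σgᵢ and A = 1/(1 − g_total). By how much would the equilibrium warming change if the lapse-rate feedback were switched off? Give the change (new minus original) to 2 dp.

1.40 °C

Original: g = 0.217, ΔT = 2.2/(1−0.217) = 2.8097 °C.
Without lapse-rate: g' = 0.477, ΔT' = 2.2/(1−0.477) = 4.2065 °C.
Change = 4.2065 − 2.8097 = 1.40 °C.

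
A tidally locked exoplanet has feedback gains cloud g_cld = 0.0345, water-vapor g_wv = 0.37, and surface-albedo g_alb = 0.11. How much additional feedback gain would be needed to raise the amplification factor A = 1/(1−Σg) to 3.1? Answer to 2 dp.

Current total gain = 0.5145.
Target gain for A = 3.1: g* = 1 − 1/3.1 = 0.6774.
Additional gain needed = 0.6774 − 0.5145 = 0.16.

0.16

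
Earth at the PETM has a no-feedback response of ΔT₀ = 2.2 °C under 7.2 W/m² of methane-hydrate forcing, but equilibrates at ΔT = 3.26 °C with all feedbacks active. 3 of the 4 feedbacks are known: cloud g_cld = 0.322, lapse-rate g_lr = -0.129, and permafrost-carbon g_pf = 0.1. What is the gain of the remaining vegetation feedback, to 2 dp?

Amplification A = ΔT/ΔT₀ = 3.26/2.2 = 1.482.
Total gain g = 1 − 1/A = 1 − 1/1.482 = 0.3252.
Known gains sum to 0.322 − 0.129 + 0.1 = 0.293.
g_veg = 0.3252 − 0.293 = 0.03.

0.03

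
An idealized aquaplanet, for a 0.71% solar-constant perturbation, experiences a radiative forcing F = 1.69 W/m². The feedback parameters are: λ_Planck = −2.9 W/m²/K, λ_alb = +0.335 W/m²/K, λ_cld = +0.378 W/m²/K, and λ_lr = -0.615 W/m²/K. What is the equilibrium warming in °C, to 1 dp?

Net feedback parameter λ = (−2.9) + (+0.335) + (+0.378) + (-0.615) = -2.802 W/m²/K.
ΔT = −F/λ = −1.69/(-2.802) = 0.6 °C.

0.6 °C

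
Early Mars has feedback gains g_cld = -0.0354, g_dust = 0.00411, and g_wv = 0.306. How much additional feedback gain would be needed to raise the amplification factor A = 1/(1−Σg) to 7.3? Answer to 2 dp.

0.59

Current total gain = 0.27471.
Target gain for A = 7.3: g* = 1 − 1/7.3 = 0.863.
Additional gain needed = 0.863 − 0.27471 = 0.59.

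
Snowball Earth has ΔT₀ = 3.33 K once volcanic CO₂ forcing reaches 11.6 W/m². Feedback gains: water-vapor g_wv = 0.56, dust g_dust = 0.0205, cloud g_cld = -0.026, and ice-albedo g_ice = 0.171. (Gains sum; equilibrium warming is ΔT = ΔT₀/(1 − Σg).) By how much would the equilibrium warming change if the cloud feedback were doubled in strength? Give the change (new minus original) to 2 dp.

-1.05 K

Original: g = 0.7255, ΔT = 3.33/(1−0.7255) = 12.1311 K.
With doubled cloud: g' = 0.6995, ΔT' = 3.33/(1−0.6995) = 11.0815 K.
Change = 11.0815 − 12.1311 = -1.05 K.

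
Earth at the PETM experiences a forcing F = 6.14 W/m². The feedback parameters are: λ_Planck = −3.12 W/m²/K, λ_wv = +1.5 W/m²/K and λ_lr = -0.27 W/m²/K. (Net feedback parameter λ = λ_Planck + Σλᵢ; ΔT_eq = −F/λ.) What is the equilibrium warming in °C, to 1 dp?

3.2 °C

Net feedback parameter λ = (−3.12) + (+1.5) + (-0.27) = -1.89 W/m²/K.
ΔT = −F/λ = −6.14/(-1.89) = 3.2 °C.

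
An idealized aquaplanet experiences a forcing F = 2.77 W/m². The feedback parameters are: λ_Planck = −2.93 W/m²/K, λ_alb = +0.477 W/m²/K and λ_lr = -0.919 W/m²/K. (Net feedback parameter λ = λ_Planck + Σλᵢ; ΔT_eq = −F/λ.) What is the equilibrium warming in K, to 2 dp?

0.82 K

Net feedback parameter λ = (−2.93) + (+0.477) + (-0.919) = -3.372 W/m²/K.
ΔT = −F/λ = −2.77/(-3.372) = 0.82 K.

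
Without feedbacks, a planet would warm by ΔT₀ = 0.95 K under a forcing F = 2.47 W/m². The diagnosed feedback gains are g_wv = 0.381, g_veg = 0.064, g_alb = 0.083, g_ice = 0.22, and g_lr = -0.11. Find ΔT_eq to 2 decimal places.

Total gain g = 0.381 + 0.064 + 0.083 + 0.22 − 0.11 = 0.638.
Amplification A = 1/(1 − 0.638) = 2.762.
ΔT = 0.95 × 2.762 = 2.62 K.

2.62 K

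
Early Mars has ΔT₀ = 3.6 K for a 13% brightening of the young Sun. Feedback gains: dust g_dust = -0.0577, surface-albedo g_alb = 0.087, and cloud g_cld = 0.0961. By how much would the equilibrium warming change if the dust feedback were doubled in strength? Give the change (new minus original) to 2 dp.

Original: g = 0.1254, ΔT = 3.6/(1−0.1254) = 4.1162 K.
With doubled dust: g' = 0.0677, ΔT' = 3.6/(1−0.0677) = 3.8614 K.
Change = 3.8614 − 4.1162 = -0.25 K.

-0.25 K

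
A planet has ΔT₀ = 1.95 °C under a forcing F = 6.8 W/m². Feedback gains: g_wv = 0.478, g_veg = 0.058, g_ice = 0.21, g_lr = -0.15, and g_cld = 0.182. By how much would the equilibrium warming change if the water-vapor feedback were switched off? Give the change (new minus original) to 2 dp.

-6.00 °C

Original: g = 0.778, ΔT = 1.95/(1−0.778) = 8.7838 °C.
Without water-vapor: g' = 0.3, ΔT' = 1.95/(1−0.3) = 2.7857 °C.
Change = 2.7857 − 8.7838 = -6.00 °C.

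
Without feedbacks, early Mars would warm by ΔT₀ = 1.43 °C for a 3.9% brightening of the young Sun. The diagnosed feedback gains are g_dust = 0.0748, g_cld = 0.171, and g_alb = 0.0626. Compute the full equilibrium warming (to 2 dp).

2.07 °C

Total gain g = 0.0748 + 0.171 + 0.0626 = 0.3084.
Amplification A = 1/(1 − 0.3084) = 1.446.
ΔT = 1.43 × 1.446 = 2.07 °C.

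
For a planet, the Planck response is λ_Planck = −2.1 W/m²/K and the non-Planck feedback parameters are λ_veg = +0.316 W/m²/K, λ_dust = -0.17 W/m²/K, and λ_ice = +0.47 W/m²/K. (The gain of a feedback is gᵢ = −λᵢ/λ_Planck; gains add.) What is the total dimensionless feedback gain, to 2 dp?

Convert to gains: g_veg = 0.316/2.1 = 0.1505; g_dust = -0.17/2.1 = -0.08095; g_ice = 0.47/2.1 = 0.2238.
Total gain g = 0.29335.

0.29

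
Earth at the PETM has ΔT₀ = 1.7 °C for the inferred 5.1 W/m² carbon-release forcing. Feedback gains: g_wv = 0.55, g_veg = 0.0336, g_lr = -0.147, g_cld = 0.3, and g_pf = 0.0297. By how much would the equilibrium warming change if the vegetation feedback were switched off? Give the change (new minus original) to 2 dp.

Original: g = 0.7663, ΔT = 1.7/(1−0.7663) = 7.2743 °C.
Without vegetation: g' = 0.7327, ΔT' = 1.7/(1−0.7327) = 6.3599 °C.
Change = 6.3599 − 7.2743 = -0.91 °C.

-0.91 °C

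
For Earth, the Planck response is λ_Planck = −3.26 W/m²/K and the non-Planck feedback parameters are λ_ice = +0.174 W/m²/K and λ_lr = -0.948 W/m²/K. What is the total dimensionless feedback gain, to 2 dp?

-0.24

Convert to gains: g_ice = 0.174/3.26 = 0.05337; g_lr = -0.948/3.26 = -0.2908.
Total gain g = -0.23743.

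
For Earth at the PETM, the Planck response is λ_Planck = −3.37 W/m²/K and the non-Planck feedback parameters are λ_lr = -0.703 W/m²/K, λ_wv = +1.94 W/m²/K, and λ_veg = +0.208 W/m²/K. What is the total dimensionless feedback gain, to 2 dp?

Convert to gains: g_lr = -0.703/3.37 = -0.2086; g_wv = 1.94/3.37 = 0.5757; g_veg = 0.208/3.37 = 0.06172.
Total gain g = 0.42882.

0.43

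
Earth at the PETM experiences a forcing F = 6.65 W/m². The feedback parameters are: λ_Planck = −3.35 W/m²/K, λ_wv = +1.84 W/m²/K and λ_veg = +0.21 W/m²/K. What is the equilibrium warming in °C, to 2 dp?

5.12 °C

Net feedback parameter λ = (−3.35) + (+1.84) + (+0.21) = -1.3 W/m²/K.
ΔT = −F/λ = −6.65/(-1.3) = 5.12 °C.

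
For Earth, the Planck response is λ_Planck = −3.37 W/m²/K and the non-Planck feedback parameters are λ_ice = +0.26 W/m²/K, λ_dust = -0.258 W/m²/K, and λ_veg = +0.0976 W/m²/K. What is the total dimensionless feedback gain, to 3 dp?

Convert to gains: g_ice = 0.26/3.37 = 0.07715; g_dust = -0.258/3.37 = -0.07656; g_veg = 0.0976/3.37 = 0.02896.
Total gain g = 0.02955.

0.030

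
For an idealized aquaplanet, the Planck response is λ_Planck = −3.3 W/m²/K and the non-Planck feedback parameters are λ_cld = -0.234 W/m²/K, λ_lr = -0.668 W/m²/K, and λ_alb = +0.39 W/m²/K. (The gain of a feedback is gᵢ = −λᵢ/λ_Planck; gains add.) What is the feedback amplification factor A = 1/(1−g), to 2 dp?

Convert to gains: g_cld = -0.234/3.3 = -0.07091; g_lr = -0.668/3.3 = -0.2024; g_alb = 0.39/3.3 = 0.1182.
Total gain g = -0.15511.
A = 1/(1 + 0.15511) = 0.87.

0.87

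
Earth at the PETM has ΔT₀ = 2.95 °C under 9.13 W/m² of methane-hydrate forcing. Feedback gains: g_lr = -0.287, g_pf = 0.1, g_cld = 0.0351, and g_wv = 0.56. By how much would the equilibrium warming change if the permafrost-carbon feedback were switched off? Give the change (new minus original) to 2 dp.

-0.72 °C

Original: g = 0.4081, ΔT = 2.95/(1−0.4081) = 4.9839 °C.
Without permafrost-carbon: g' = 0.3081, ΔT' = 2.95/(1−0.3081) = 4.2636 °C.
Change = 4.2636 − 4.9839 = -0.72 °C.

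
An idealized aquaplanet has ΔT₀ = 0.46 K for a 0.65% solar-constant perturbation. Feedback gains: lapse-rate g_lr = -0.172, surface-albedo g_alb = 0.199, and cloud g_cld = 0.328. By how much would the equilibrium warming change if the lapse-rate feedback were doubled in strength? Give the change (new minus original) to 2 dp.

-0.15 K

Original: g = 0.355, ΔT = 0.46/(1−0.355) = 0.7132 K.
With doubled lapse-rate: g' = 0.183, ΔT' = 0.46/(1−0.183) = 0.5630 K.
Change = 0.5630 − 0.7132 = -0.15 K.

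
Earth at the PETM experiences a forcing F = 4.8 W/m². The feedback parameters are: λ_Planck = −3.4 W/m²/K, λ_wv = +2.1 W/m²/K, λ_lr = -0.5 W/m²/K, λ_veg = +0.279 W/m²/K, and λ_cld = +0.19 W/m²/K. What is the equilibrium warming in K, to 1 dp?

Net feedback parameter λ = (−3.4) + (+2.1) + (-0.5) + (+0.279) + (+0.19) = -1.331 W/m²/K.
ΔT = −F/λ = −4.8/(-1.331) = 3.6 K.

3.6 K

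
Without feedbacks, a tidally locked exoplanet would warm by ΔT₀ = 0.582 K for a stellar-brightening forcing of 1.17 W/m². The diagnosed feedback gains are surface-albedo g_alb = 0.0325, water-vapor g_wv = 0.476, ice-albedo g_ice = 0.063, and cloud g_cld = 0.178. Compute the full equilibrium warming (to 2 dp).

Total gain g = 0.0325 + 0.476 + 0.063 + 0.178 = 0.7495.
Amplification A = 1/(1 − 0.7495) = 3.992.
ΔT = 0.582 × 3.992 = 2.32 K.

2.32 K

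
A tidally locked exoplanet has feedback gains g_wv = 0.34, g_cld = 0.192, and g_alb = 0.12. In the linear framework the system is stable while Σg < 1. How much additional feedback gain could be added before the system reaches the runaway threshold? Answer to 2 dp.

0.35

Current total gain = 0.34 + 0.192 + 0.12 = 0.652.
Margin to runaway = 1 − 0.652 = 0.35.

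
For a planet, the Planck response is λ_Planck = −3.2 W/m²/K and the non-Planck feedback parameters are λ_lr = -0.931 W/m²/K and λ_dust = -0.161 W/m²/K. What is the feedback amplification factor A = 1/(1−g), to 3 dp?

0.746

Convert to gains: g_lr = -0.931/3.2 = -0.2909; g_dust = -0.161/3.2 = -0.05031.
Total gain g = -0.34121.
A = 1/(1 + 0.34121) = 0.746.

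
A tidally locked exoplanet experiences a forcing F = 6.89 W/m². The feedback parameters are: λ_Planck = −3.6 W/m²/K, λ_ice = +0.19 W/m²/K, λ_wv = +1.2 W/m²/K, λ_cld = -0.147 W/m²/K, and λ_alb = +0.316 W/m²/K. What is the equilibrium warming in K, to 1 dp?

Net feedback parameter λ = (−3.6) + (+0.19) + (+1.2) + (-0.147) + (+0.316) = -2.041 W/m²/K.
ΔT = −F/λ = −6.89/(-2.041) = 3.4 K.

3.4 K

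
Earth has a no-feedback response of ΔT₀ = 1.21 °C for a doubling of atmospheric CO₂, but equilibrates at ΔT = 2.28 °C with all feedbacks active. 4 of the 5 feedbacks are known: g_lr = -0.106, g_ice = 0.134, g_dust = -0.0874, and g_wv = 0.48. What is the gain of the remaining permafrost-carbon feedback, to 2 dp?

Amplification A = ΔT/ΔT₀ = 2.28/1.21 = 1.884.
Total gain g = 1 − 1/A = 1 − 1/1.884 = 0.4692.
Known gains sum to -0.106 + 0.134 − 0.0874 + 0.48 = 0.4206.
g_pf = 0.4692 − 0.4206 = 0.05.

0.05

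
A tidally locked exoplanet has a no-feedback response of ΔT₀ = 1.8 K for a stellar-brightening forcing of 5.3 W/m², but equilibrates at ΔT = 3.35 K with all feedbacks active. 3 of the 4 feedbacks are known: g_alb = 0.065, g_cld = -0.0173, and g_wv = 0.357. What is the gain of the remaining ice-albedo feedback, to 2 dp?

Amplification A = ΔT/ΔT₀ = 3.35/1.8 = 1.861.
Total gain g = 1 − 1/A = 1 − 1/1.861 = 0.4627.
Known gains sum to 0.065 − 0.0173 + 0.357 = 0.4047.
g_ice = 0.4627 − 0.4047 = 0.06.

0.06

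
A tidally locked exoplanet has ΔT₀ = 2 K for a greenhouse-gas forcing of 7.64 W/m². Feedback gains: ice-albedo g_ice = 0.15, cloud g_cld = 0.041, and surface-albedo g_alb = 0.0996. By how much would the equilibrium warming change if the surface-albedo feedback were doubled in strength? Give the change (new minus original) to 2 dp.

Original: g = 0.2906, ΔT = 2/(1−0.2906) = 2.8193 K.
With doubled surface-albedo: g' = 0.3902, ΔT' = 2/(1−0.3902) = 3.2798 K.
Change = 3.2798 − 2.8193 = 0.46 K.

0.46 K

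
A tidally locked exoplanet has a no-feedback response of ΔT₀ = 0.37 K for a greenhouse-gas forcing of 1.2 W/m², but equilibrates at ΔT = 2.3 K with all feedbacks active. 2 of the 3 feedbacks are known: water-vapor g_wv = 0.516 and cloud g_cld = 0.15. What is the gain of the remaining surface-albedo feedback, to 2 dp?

0.17

Amplification A = ΔT/ΔT₀ = 2.3/0.37 = 6.216.
Total gain g = 1 − 1/A = 1 − 1/6.216 = 0.8391.
Known gains sum to 0.516 + 0.15 = 0.666.
g_alb = 0.8391 − 0.666 = 0.17.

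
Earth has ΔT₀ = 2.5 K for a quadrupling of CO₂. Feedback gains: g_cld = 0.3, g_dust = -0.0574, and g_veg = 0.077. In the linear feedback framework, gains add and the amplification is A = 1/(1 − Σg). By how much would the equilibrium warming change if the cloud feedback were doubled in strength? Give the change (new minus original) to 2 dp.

2.90 K

Original: g = 0.3196, ΔT = 2.5/(1−0.3196) = 3.6743 K.
With doubled cloud: g' = 0.6196, ΔT' = 2.5/(1−0.6196) = 6.5720 K.
Change = 6.5720 − 3.6743 = 2.90 K.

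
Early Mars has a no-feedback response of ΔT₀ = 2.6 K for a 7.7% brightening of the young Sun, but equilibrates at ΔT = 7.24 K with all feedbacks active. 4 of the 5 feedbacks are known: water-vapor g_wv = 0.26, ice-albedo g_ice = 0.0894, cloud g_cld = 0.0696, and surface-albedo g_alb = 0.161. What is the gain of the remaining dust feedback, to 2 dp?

Amplification A = ΔT/ΔT₀ = 7.24/2.6 = 2.785.
Total gain g = 1 − 1/A = 1 − 1/2.785 = 0.6409.
Known gains sum to 0.26 + 0.0894 + 0.0696 + 0.161 = 0.58.
g_dust = 0.6409 − 0.58 = 0.06.

0.06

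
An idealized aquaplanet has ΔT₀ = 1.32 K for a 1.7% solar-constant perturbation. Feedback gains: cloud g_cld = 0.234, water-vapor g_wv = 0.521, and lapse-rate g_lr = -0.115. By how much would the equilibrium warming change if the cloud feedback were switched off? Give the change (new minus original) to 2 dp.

Original: g = 0.64, ΔT = 1.32/(1−0.64) = 3.6667 K.
Without cloud: g' = 0.406, ΔT' = 1.32/(1−0.406) = 2.2222 K.
Change = 2.2222 − 3.6667 = -1.44 K.

-1.44 K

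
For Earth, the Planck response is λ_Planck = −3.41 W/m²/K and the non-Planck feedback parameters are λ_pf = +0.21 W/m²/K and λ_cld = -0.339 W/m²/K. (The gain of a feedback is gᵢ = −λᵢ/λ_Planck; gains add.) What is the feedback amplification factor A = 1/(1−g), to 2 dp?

0.96

Convert to gains: g_pf = 0.21/3.41 = 0.06158; g_cld = -0.339/3.41 = -0.09941.
Total gain g = -0.03783.
A = 1/(1 + 0.03783) = 0.96.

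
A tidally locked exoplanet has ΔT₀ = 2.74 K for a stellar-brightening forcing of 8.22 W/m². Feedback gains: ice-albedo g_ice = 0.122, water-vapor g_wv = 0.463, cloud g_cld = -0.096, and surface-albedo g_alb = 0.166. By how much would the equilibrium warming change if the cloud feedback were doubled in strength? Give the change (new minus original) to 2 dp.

Original: g = 0.655, ΔT = 2.74/(1−0.655) = 7.9420 K.
With doubled cloud: g' = 0.559, ΔT' = 2.74/(1−0.559) = 6.2132 K.
Change = 6.2132 − 7.9420 = -1.73 K.

-1.73 K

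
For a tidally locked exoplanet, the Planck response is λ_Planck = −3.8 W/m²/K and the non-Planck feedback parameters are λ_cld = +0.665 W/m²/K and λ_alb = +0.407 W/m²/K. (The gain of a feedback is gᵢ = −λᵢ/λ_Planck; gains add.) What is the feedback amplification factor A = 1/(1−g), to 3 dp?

Convert to gains: g_cld = 0.665/3.8 = 0.175; g_alb = 0.407/3.8 = 0.1071.
Total gain g = 0.2821.
A = 1/(1 − 0.2821) = 1.393.

1.393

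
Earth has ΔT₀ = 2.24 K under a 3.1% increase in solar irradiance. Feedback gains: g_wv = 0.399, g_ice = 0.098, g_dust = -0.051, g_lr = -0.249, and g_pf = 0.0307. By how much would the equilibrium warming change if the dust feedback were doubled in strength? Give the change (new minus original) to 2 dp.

-0.18 K

Original: g = 0.2277, ΔT = 2.24/(1−0.2277) = 2.9004 K.
With doubled dust: g' = 0.1767, ΔT' = 2.24/(1−0.1767) = 2.7208 K.
Change = 2.7208 − 2.9004 = -0.18 K.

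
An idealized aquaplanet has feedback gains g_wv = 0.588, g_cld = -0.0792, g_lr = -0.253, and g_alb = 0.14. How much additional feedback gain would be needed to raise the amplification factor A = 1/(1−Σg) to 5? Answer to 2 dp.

0.40

Current total gain = 0.3958.
Target gain for A = 5: g* = 1 − 1/5 = 0.8.
Additional gain needed = 0.8 − 0.3958 = 0.40.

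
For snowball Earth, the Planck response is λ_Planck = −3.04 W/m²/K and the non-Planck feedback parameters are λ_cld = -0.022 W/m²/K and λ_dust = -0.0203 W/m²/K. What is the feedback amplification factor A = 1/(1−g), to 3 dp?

Convert to gains: g_cld = -0.022/3.04 = -0.007237; g_dust = -0.0203/3.04 = -0.006678.
Total gain g = -0.013915.
A = 1/(1 + 0.013915) = 0.986.

0.986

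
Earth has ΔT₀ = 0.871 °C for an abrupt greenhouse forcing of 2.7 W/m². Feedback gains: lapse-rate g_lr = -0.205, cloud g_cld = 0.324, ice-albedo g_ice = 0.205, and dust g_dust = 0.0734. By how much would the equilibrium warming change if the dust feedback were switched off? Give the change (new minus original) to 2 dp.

Original: g = 0.3974, ΔT = 0.871/(1−0.3974) = 1.4454 °C.
Without dust: g' = 0.324, ΔT' = 0.871/(1−0.324) = 1.2885 °C.
Change = 1.2885 − 1.4454 = -0.16 °C.

-0.16 °C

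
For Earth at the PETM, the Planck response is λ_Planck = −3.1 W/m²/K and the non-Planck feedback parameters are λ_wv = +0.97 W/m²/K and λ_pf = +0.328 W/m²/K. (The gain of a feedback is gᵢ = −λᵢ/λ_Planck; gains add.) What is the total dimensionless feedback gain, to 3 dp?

Convert to gains: g_wv = 0.97/3.1 = 0.3129; g_pf = 0.328/3.1 = 0.1058.
Total gain g = 0.4187.

0.419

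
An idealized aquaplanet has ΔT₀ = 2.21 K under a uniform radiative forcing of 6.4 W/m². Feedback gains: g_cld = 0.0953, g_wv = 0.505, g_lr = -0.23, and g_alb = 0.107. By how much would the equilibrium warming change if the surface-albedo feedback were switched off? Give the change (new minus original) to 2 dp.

Original: g = 0.4773, ΔT = 2.21/(1−0.4773) = 4.2280 K.
Without surface-albedo: g' = 0.3703, ΔT' = 2.21/(1−0.3703) = 3.5096 K.
Change = 3.5096 − 4.2280 = -0.72 K.

-0.72 K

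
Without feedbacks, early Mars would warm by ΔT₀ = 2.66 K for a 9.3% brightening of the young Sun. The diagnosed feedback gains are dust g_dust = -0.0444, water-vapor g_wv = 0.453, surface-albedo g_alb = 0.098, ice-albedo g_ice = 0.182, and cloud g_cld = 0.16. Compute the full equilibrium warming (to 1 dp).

Total gain g = -0.0444 + 0.453 + 0.098 + 0.182 + 0.16 = 0.8486.
Amplification A = 1/(1 − 0.8486) = 6.605.
ΔT = 2.66 × 6.605 = 17.6 K.

17.6 K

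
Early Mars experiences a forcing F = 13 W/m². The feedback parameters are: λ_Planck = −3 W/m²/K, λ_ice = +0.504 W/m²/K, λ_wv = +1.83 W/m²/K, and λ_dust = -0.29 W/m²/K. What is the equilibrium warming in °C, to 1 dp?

13.6 °C

Net feedback parameter λ = (−3) + (+0.504) + (+1.83) + (-0.29) = -0.956 W/m²/K.
ΔT = −F/λ = −13/(-0.956) = 13.6 °C.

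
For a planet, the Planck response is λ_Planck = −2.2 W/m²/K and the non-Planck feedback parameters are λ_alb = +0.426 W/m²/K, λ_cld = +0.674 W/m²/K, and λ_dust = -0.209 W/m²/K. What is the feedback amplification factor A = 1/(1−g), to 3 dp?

1.681

Convert to gains: g_alb = 0.426/2.2 = 0.1936; g_cld = 0.674/2.2 = 0.3064; g_dust = -0.209/2.2 = -0.095.
Total gain g = 0.405.
A = 1/(1 − 0.405) = 1.681.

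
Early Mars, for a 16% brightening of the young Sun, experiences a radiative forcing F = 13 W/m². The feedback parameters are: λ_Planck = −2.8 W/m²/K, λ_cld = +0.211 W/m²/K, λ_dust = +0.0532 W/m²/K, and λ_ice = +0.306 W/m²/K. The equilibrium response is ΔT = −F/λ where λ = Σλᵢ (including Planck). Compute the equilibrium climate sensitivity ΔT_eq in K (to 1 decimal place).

5.8 K

Net feedback parameter λ = (−2.8) + (+0.211) + (+0.0532) + (+0.306) = -2.2298 W/m²/K.
ΔT = −F/λ = −13/(-2.2298) = 5.8 K.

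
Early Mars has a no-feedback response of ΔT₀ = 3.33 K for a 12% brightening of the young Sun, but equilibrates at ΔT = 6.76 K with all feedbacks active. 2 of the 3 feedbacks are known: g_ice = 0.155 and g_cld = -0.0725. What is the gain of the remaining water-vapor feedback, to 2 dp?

0.42

Amplification A = ΔT/ΔT₀ = 6.76/3.33 = 2.03.
Total gain g = 1 − 1/A = 1 − 1/2.03 = 0.5074.
Known gains sum to 0.155 − 0.0725 = 0.0825.
g_wv = 0.5074 − 0.0825 = 0.42.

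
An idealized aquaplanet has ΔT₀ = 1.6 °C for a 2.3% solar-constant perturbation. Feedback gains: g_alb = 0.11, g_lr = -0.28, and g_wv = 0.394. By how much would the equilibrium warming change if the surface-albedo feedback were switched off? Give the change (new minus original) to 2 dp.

-0.26 °C

Original: g = 0.224, ΔT = 1.6/(1−0.224) = 2.0619 °C.
Without surface-albedo: g' = 0.114, ΔT' = 1.6/(1−0.114) = 1.8059 °C.
Change = 1.8059 − 2.0619 = -0.26 °C.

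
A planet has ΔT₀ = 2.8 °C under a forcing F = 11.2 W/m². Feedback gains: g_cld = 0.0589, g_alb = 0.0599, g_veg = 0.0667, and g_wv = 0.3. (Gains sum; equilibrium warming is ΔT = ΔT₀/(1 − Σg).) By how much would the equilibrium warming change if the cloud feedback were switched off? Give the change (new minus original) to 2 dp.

Original: g = 0.4855, ΔT = 2.8/(1−0.4855) = 5.4422 °C.
Without cloud: g' = 0.4266, ΔT' = 2.8/(1−0.4266) = 4.8832 °C.
Change = 4.8832 − 5.4422 = -0.56 °C.

-0.56 °C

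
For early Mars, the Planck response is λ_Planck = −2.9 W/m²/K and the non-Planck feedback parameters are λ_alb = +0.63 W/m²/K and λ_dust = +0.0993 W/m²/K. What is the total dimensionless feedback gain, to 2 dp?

Convert to gains: g_alb = 0.63/2.9 = 0.2172; g_dust = 0.0993/2.9 = 0.03424.
Total gain g = 0.25144.

0.25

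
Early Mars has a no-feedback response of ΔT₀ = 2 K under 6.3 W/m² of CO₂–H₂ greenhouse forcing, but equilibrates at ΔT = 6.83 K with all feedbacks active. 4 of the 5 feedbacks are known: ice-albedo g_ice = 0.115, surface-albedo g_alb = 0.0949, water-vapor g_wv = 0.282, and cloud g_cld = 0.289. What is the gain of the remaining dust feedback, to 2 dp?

-0.07

Amplification A = ΔT/ΔT₀ = 6.83/2 = 3.415.
Total gain g = 1 − 1/A = 1 − 1/3.415 = 0.7072.
Known gains sum to 0.115 + 0.0949 + 0.282 + 0.289 = 0.7809.
g_dust = 0.7072 − 0.7809 = -0.07.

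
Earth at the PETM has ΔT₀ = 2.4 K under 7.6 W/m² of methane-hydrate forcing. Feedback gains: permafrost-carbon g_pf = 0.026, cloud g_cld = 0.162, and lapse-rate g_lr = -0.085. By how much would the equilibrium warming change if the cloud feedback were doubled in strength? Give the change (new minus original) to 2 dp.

Original: g = 0.103, ΔT = 2.4/(1−0.103) = 2.6756 K.
With doubled cloud: g' = 0.265, ΔT' = 2.4/(1−0.265) = 3.2653 K.
Change = 3.2653 − 2.6756 = 0.59 K.

0.59 K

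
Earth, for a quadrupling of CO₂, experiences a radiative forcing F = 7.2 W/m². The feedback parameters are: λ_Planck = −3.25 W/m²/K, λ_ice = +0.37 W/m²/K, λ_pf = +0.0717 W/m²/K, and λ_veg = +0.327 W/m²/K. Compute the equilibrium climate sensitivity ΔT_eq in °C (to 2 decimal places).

2.90 °C

Net feedback parameter λ = (−3.25) + (+0.37) + (+0.0717) + (+0.327) = -2.4813 W/m²/K.
ΔT = −F/λ = −7.2/(-2.4813) = 2.90 °C.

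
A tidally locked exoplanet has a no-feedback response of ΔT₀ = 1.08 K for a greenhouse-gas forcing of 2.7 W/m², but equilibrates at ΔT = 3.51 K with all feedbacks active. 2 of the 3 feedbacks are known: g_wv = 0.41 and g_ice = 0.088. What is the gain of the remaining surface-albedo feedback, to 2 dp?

Amplification A = ΔT/ΔT₀ = 3.51/1.08 = 3.25.
Total gain g = 1 − 1/A = 1 − 1/3.25 = 0.6923.
Known gains sum to 0.41 + 0.088 = 0.498.
g_alb = 0.6923 − 0.498 = 0.19.

0.19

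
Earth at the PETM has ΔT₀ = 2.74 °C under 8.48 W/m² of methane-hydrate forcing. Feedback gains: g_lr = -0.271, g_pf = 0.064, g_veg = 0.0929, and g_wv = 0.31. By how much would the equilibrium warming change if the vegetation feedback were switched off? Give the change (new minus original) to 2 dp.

-0.35 °C

Original: g = 0.1959, ΔT = 2.74/(1−0.1959) = 3.4075 °C.
Without vegetation: g' = 0.103, ΔT' = 2.74/(1−0.103) = 3.0546 °C.
Change = 3.0546 − 3.4075 = -0.35 °C.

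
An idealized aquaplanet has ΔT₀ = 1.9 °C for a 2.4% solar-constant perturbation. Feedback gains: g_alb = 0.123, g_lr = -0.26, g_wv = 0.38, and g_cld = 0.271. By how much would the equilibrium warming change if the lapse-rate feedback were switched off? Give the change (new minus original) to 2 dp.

Original: g = 0.514, ΔT = 1.9/(1−0.514) = 3.9095 °C.
Without lapse-rate: g' = 0.774, ΔT' = 1.9/(1−0.774) = 8.4071 °C.
Change = 8.4071 − 3.9095 = 4.50 °C.

4.50 °C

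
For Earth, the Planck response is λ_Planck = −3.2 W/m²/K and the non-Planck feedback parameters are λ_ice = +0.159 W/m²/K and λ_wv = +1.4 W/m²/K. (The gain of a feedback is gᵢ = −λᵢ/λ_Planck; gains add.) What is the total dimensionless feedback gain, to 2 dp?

0.49

Convert to gains: g_ice = 0.159/3.2 = 0.04969; g_wv = 1.4/3.2 = 0.4375.
Total gain g = 0.48719.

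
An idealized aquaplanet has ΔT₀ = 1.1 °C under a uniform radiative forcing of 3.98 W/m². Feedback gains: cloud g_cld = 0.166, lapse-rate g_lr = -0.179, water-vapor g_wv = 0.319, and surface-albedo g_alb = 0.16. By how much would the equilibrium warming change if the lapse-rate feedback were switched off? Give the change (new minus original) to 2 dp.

1.04 °C

Original: g = 0.466, ΔT = 1.1/(1−0.466) = 2.0599 °C.
Without lapse-rate: g' = 0.645, ΔT' = 1.1/(1−0.645) = 3.0986 °C.
Change = 3.0986 − 2.0599 = 1.04 °C.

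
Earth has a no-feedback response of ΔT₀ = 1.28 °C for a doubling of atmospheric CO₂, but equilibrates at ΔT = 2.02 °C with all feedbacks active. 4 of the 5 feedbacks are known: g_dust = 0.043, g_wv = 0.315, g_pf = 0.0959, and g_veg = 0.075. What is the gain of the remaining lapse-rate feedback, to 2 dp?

-0.16

Amplification A = ΔT/ΔT₀ = 2.02/1.28 = 1.578.
Total gain g = 1 − 1/A = 1 − 1/1.578 = 0.3663.
Known gains sum to 0.043 + 0.315 + 0.0959 + 0.075 = 0.5289.
g_lr = 0.3663 − 0.5289 = -0.16.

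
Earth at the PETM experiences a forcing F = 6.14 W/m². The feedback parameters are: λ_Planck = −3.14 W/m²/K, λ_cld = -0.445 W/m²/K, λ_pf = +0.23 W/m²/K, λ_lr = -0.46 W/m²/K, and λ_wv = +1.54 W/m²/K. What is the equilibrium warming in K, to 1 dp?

Net feedback parameter λ = (−3.14) + (-0.445) + (+0.23) + (-0.46) + (+1.54) = -2.275 W/m²/K.
ΔT = −F/λ = −6.14/(-2.275) = 2.7 K.

2.7 K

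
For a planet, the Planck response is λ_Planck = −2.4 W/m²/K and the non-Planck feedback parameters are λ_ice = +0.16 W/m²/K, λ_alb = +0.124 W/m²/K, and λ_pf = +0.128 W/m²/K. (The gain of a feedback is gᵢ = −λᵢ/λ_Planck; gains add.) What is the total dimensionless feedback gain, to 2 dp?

Convert to gains: g_ice = 0.16/2.4 = 0.06667; g_alb = 0.124/2.4 = 0.05167; g_pf = 0.128/2.4 = 0.05333.
Total gain g = 0.17167.

0.17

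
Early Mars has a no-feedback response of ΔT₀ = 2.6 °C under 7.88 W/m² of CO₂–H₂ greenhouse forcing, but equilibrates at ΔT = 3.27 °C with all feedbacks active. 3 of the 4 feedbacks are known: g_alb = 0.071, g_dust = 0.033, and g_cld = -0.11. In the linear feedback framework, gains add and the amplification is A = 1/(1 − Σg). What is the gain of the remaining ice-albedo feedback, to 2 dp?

Amplification A = ΔT/ΔT₀ = 3.27/2.6 = 1.258.
Total gain g = 1 − 1/A = 1 − 1/1.258 = 0.2051.
Known gains sum to 0.071 + 0.033 − 0.11 = -0.006.
g_ice = 0.2051 + 0.006 = 0.21.

0.21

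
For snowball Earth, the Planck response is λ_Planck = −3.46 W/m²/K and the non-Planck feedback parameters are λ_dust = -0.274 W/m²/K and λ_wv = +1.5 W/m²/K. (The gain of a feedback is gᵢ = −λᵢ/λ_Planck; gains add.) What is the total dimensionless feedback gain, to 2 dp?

Convert to gains: g_dust = -0.274/3.46 = -0.07919; g_wv = 1.5/3.46 = 0.4335.
Total gain g = 0.35431.

0.35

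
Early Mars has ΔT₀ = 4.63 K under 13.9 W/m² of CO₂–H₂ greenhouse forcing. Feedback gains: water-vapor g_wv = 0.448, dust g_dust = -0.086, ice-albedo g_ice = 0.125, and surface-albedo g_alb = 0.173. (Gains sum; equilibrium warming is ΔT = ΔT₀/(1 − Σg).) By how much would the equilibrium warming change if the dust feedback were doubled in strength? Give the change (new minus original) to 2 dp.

Original: g = 0.66, ΔT = 4.63/(1−0.66) = 13.6176 K.
With doubled dust: g' = 0.574, ΔT' = 4.63/(1−0.574) = 10.8685 K.
Change = 10.8685 − 13.6176 = -2.75 K.

-2.75 K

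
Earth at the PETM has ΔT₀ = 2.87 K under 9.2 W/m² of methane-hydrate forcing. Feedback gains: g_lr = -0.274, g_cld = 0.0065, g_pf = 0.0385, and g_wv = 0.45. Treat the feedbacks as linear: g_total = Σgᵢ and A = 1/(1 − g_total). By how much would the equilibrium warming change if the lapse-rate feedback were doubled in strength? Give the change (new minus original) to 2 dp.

Original: g = 0.221, ΔT = 2.87/(1−0.221) = 3.6842 K.
With doubled lapse-rate: g' = -0.053, ΔT' = 2.87/(1+0.053) = 2.7255 K.
Change = 2.7255 − 3.6842 = -0.96 K.

-0.96 K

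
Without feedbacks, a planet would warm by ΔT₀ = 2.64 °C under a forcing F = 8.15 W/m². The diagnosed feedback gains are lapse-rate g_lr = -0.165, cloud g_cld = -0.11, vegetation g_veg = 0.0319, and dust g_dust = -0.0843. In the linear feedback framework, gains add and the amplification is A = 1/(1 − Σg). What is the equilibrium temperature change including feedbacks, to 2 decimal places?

1.99 °C

Total gain g = -0.165 − 0.11 + 0.0319 − 0.0843 = -0.3274.
Amplification A = 1/(1 + 0.3274) = 0.7534.
ΔT = 2.64 × 0.7534 = 1.99 °C.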